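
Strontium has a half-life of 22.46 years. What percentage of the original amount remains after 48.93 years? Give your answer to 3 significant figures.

n = 48.93/22.46 ≈ 2.1785 half-lives.
Fraction remaining = (1/2)^2.1785 ≈ 0.2209, i.e. 22.09%.

22.1%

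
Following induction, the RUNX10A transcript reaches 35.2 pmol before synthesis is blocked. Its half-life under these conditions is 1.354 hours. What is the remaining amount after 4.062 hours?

4.4 pmol

Elapsed time is 3 half-lives (4.062/1.354).
Each half-life halves the amount: 35.2 × (1/2)^3 = 35.2/8 = 4.4 pmol.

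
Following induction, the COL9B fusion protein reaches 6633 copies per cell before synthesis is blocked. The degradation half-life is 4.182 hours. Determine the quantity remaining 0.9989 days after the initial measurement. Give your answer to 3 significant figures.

125 copies per cell

Convert the elapsed time: 0.9989 days = 23.9736 hours.
Number of half-lives: n = 23.9736/4.182 ≈ 5.7326.
Remaining = 6633 × (1/2)^5.7326 = 6633 × 0.018807 ≈ 124.75 copies per cell.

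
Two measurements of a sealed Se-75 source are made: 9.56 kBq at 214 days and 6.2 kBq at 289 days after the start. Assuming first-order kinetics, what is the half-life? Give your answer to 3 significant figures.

Over Δt = 289 − 214 = 75 days, the level fell by a factor of 9.56/6.2 ≈ 1.5419.
n = log₂(1.5419) ≈ 0.62474 half-lives, so t½ = 75/0.62474 ≈ 120.05 days.

120 days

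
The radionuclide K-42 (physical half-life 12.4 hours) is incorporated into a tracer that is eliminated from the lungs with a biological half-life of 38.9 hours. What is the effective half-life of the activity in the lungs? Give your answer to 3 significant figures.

1/t_eff = 1/t_phys + 1/t_biol = 1/12.4 + 1/38.9 = 0.10635 per hour.
t_eff = 12.4 × 38.9 / (12.4 + 38.9) ≈ 9.4027 hours.

9.40 hours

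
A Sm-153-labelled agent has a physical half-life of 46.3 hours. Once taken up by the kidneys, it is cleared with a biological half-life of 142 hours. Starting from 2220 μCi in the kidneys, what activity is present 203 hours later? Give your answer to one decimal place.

39.5 μCi

1/t_eff = 1/t_phys + 1/t_biol = 1/46.3 + 1/142 = 0.028641 per hour.
t_eff = 46.3 × 142 / (46.3 + 142) ≈ 34.916 hours.
Remaining = 2220 × (1/2)^(203/34.916) = 2220 × (1/2)^5.814 ≈ 39.46 μCi.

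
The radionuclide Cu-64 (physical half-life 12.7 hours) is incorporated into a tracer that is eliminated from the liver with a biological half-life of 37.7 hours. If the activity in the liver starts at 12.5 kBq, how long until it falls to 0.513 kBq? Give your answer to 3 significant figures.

43.8 hours

1/t_eff = 1/t_phys + 1/t_biol = 1/12.7 + 1/37.7 = 0.10527 per hour.
t_eff = 12.7 × 37.7 / (12.7 + 37.7) ≈ 9.4998 hours.
n = log₂(12.5/0.513) ≈ 4.6068; t = 4.6068 × 9.4998 ≈ 43.764 hours.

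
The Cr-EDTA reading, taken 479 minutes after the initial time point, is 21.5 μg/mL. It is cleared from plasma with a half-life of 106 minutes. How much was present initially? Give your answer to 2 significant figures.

Number of half-lives elapsed: n = 479/106 ≈ 4.5189.
A₀ = A × 2^n = 21.5 × 2^4.5189 = 21.5 × 22.925 ≈ 492.89 μg/mL.

490 μg/mL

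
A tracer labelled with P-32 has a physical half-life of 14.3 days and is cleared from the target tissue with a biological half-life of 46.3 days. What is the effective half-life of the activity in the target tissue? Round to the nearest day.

1/t_eff = 1/t_phys + 1/t_biol = 1/14.3 + 1/46.3 = 0.091528 per day.
t_eff = 14.3 × 46.3 / (14.3 + 46.3) ≈ 10.926 days.

11 days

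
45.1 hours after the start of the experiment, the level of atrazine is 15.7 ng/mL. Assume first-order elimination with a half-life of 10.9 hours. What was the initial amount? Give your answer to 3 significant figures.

276 ng/mL

Number of half-lives elapsed: n = 45.1/10.9 ≈ 4.1376.
A₀ = A × 2^n = 15.7 × 2^4.1376 = 15.7 × 17.601 ≈ 276.34 ng/mL.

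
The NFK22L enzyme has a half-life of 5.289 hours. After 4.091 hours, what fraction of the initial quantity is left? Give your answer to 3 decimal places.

0.585

n = 4.091/5.289 ≈ 0.77349 half-lives.
Fraction remaining = (1/2)^0.77349 ≈ 0.585.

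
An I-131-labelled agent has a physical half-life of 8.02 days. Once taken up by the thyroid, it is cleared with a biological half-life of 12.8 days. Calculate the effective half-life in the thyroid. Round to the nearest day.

1/t_eff = 1/t_phys + 1/t_biol = 1/8.02 + 1/12.8 = 0.20281 per day.
t_eff = 8.02 × 12.8 / (8.02 + 12.8) ≈ 4.9306 days.

5 days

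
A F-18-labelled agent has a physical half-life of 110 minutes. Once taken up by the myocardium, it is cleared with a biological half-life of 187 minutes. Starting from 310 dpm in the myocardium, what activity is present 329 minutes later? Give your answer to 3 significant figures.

11.5 dpm

1/t_eff = 1/t_phys + 1/t_biol = 1/110 + 1/187 = 0.014439 per minute.
t_eff = 110 × 187 / (110 + 187) ≈ 69.259 minutes.
Remaining = 310 × (1/2)^(329/69.259) = 310 × (1/2)^4.7503 ≈ 11.518 dpm.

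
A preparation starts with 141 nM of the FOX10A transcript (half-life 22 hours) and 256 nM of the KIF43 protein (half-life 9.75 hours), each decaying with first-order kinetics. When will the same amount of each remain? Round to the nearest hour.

15 hours

Set 141·(1/2)^(t/22) = 256·(1/2)^(t/9.75).
Taking log₂: log₂(141/256) = t·(1/22 − 1/9.75).
log₂(0.55078) = -0.86045; 1/22 − 1/9.75 = -0.05711.
t = -0.86045 / -0.05711 ≈ 15.067 hours.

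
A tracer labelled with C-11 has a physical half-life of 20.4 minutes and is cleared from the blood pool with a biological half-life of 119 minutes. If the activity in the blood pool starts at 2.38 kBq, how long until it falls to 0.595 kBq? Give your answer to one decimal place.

1/t_eff = 1/t_phys + 1/t_biol = 1/20.4 + 1/119 = 0.057423 per minute.
t_eff = 20.4 × 119 / (20.4 + 119) ≈ 17.415 minutes.
n = log₂(2.38/0.595) ≈ 2; t = 2 × 17.415 ≈ 34.829 minutes.

34.8 minutes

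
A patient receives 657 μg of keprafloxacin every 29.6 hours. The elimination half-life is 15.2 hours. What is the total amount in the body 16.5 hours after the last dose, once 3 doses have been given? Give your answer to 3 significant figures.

411 μg

The 3 doses were given 75.7, 46.1, 16.5 hours ago.
Total = 657·(1/2)^(75.7/15.2) + 657·(1/2)^(46.1/15.2) + 657·(1/2)^(16.5/15.2)
      = 20.814 + 80.274 + 309.59 ≈ 410.68 μg.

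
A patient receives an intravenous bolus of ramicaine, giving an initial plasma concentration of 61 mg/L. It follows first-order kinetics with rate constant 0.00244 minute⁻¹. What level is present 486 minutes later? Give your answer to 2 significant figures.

19 mg/L

t½ = ln 2 / k = 0.69315 / 0.00244 ≈ 284.08 minutes.
Number of half-lives: n = 486/284.08 ≈ 1.7108.
Remaining = 61 × (1/2)^1.7108 = 61 × 0.30549 ≈ 18.635 mg/L.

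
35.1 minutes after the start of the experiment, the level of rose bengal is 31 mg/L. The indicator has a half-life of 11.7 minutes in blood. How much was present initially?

Number of half-lives elapsed: n = 35.1/11.7 ≈ 3.
A₀ = A × 2^n = 31 × 2^3 = 31 × 8 ≈ 248 mg/L.

248 mg/L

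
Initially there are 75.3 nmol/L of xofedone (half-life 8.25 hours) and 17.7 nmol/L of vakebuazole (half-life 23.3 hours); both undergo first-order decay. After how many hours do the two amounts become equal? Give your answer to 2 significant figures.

Set 75.3·(1/2)^(t/8.25) = 17.7·(1/2)^(t/23.3).
Taking log₂: log₂(75.3/17.7) = t·(1/8.25 − 1/23.3).
log₂(4.2542) = 2.0889; 1/8.25 − 1/23.3 = 0.078294.
t = 2.0889 / 0.078294 ≈ 26.68 hours.

27 hours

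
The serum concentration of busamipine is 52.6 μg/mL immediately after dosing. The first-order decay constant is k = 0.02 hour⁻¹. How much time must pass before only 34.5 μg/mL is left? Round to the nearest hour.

t½ = ln 2 / k = 0.69315 / 0.02 ≈ 34.657 hours.
Fraction remaining = 34.5/52.6 ≈ 0.65589.
n = log₂(52.6/34.5) = ln(1.5246)/ln 2 ≈ 0.60847 half-lives.
t = n × t½ = 0.60847 × 34.657 ≈ 21.088 hours.

21 hours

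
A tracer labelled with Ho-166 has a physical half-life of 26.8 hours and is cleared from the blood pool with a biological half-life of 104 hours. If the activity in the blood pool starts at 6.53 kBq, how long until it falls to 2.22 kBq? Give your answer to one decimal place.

33.2 hours

1/t_eff = 1/t_phys + 1/t_biol = 1/26.8 + 1/104 = 0.046929 per hour.
t_eff = 26.8 × 104 / (26.8 + 104) ≈ 21.309 hours.
n = log₂(6.53/2.22) ≈ 1.5565; t = 1.5565 × 21.309 ≈ 33.168 hours.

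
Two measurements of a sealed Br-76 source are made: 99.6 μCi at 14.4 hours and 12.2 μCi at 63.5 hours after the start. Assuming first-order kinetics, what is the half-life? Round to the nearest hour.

Over Δt = 63.5 − 14.4 = 49.1 hours, the level fell by a factor of 99.6/12.2 ≈ 8.1639.
n = log₂(8.1639) ≈ 3.0293 half-lives, so t½ = 49.1/3.0293 ≈ 16.209 hours.

16 hours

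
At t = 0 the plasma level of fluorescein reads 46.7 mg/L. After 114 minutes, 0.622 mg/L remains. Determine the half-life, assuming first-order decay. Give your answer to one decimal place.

18.3 minutes

A/A₀ = 0.622/46.7 ≈ 0.013319.
n = log₂(75.08) ≈ 6.2304 half-lives elapsed in 114 minutes.
t½ = 114/6.2304 ≈ 18.297 minutes.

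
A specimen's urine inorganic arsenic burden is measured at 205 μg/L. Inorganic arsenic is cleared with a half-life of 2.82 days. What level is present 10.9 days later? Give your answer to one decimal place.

Number of half-lives: n = 10.9/2.82 ≈ 3.8652.
Remaining = 205 × (1/2)^3.8652 = 205 × 0.068619 ≈ 14.067 μg/L.

14.1 μg/L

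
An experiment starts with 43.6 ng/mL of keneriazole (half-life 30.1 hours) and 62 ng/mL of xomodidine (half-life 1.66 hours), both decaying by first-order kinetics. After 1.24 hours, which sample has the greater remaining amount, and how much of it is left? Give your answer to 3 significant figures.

keneriazole, 42.4 ng/mL

keneriazole: 43.6 × (1/2)^0.041196 ≈ 42.373 ng/mL.
xomodidine: 62 × (1/2)^0.74699 ≈ 36.942 ng/mL.
Keneriazole has more remaining, at ≈ 42.373 ng/mL.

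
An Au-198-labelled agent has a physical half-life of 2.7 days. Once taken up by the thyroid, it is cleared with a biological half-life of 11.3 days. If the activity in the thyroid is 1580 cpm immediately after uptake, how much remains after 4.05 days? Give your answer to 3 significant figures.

1/t_eff = 1/t_phys + 1/t_biol = 1/2.7 + 1/11.3 = 0.45887 per day.
t_eff = 2.7 × 11.3 / (2.7 + 11.3) ≈ 2.1793 days.
Remaining = 1580 × (1/2)^(4.05/2.1793) = 1580 × (1/2)^1.8584 ≈ 435.73 cpm.

436 cpm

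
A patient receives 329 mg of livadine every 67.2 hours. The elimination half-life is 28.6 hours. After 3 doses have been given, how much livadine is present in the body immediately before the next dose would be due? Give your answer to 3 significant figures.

The 3 doses were given 201.6, 134.4, 67.2 hours ago.
Total = 329·(1/2)^(201.6/28.6) + 329·(1/2)^(134.4/28.6) + 329·(1/2)^(67.2/28.6)
      = 2.4846 + 12.664 + 64.548 ≈ 79.696 mg.

79.7 mg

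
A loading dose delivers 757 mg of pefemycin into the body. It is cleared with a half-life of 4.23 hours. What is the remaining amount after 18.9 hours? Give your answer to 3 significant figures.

Number of half-lives: n = 18.9/4.23 ≈ 4.4681.
Remaining = 757 × (1/2)^4.4681 = 757 × 0.045183 ≈ 34.203 mg.

34.2 mg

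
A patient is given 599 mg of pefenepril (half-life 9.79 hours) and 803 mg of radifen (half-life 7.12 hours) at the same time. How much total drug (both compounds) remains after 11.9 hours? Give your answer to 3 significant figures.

pefenepril: 599 × (1/2)^(11.9/9.79) = 599 × (1/2)^1.2155 ≈ 257.94 mg.
radifen: 803 × (1/2)^(11.9/7.12) = 803 × (1/2)^1.6713 ≈ 252.11 mg.
Total = 257.94 + 252.11 ≈ 510.05 mg.

510 mg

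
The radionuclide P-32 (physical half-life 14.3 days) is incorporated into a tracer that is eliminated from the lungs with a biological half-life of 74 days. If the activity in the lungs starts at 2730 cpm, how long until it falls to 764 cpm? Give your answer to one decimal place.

22.0 days

1/t_eff = 1/t_phys + 1/t_biol = 1/14.3 + 1/74 = 0.083444 per day.
t_eff = 14.3 × 74 / (14.3 + 74) ≈ 11.984 days.
n = log₂(2730/764) ≈ 1.8373; t = 1.8373 × 11.984 ≈ 22.018 days.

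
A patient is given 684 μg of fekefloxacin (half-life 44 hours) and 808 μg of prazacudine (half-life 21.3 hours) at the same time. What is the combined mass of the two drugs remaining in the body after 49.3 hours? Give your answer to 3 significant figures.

477 μg

fekefloxacin: 684 × (1/2)^(49.3/44) = 684 × (1/2)^1.1205 ≈ 314.61 μg.
prazacudine: 808 × (1/2)^(49.3/21.3) = 808 × (1/2)^2.3146 ≈ 162.43 μg.
Total = 314.61 + 162.43 ≈ 477.03 μg.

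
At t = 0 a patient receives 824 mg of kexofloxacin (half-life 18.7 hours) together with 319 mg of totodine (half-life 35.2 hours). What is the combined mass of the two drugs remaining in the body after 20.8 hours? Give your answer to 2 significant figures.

590 mg

kexofloxacin: 824 × (1/2)^(20.8/18.7) = 824 × (1/2)^1.1123 ≈ 381.15 mg.
totodine: 319 × (1/2)^(20.8/35.2) = 319 × (1/2)^0.59091 ≈ 211.79 mg.
Total = 381.15 + 211.79 ≈ 592.94 mg.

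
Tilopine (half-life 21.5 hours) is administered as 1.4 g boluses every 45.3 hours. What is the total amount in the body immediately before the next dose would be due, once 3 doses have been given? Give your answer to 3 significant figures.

0.418 g

The 3 doses were given 135.9, 90.6, 45.3 hours ago.
Total = 1.4·(1/2)^(135.9/21.5) + 1.4·(1/2)^(90.6/21.5) + 1.4·(1/2)^(45.3/21.5)
      = 0.017512 + 0.07544 + 0.32499 ≈ 0.41794 g.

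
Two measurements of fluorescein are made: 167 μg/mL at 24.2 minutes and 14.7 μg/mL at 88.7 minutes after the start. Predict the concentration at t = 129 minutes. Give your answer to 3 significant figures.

3.22 μg/mL

Over Δt = 88.7 − 24.2 = 64.5 minutes, the level fell by a factor of 167/14.7 ≈ 11.361.
n = log₂(11.361) ≈ 3.506 half-lives, so t½ = 64.5/3.506 ≈ 18.397 minutes.
From t = 88.7 to t = 129: 14.7 × (1/2)^((129−88.7)/18.397) ≈ 3.2203 μg/mL.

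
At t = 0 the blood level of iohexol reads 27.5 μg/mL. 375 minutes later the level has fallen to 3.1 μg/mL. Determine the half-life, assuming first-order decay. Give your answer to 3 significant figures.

A/A₀ = 3.1/27.5 ≈ 0.11273.
n = log₂(8.871) ≈ 3.1491 half-lives elapsed in 375 minutes.
t½ = 375/3.1491 ≈ 119.08 minutes.

119 minutes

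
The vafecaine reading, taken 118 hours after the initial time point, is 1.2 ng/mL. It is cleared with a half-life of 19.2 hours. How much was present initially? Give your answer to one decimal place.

Number of half-lives elapsed: n = 118/19.2 ≈ 6.1458.
A₀ = A × 2^n = 1.2 × 2^6.1458 = 1.2 × 70.808 ≈ 84.969 ng/mL.

85.0 ng/mL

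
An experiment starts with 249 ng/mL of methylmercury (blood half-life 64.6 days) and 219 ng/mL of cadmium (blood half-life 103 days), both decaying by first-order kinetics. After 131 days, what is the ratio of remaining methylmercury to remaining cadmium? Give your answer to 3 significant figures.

methylmercury: 249 × (1/2)^(131/64.6) = 249 × (1/2)^2.0279 ≈ 61.059 ng/mL.
cadmium: 219 × (1/2)^(131/103) = 219 × (1/2)^1.2718 ≈ 90.694 ng/mL.
Ratio ≈ 61.059 / 90.694 ≈ 0.67324.

0.673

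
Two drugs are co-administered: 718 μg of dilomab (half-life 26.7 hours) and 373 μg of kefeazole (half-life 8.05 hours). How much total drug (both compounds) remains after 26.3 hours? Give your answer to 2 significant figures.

dilomab: 718 × (1/2)^(26.3/26.7) = 718 × (1/2)^0.98502 ≈ 362.75 μg.
kefeazole: 373 × (1/2)^(26.3/8.05) = 373 × (1/2)^3.2671 ≈ 38.745 μg.
Total = 362.75 + 38.745 ≈ 401.49 μg.

400 μg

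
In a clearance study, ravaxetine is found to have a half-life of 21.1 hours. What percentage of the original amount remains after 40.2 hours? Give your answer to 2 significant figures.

n = 40.2/21.1 ≈ 1.9052 half-lives.
Fraction remaining = (1/2)^1.9052 ≈ 0.26698, i.e. 26.698%.

27%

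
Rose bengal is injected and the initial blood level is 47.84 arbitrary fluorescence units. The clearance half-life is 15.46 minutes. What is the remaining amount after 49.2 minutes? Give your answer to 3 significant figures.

Number of half-lives: n = 49.2/15.46 ≈ 3.1824.
Remaining = 47.84 × (1/2)^3.1824 = 47.84 × 0.11015 ≈ 5.2698 arbitrary fluorescence units.

5.27 arbitrary fluorescence units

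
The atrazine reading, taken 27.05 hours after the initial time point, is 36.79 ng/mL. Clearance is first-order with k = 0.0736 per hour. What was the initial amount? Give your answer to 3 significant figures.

t½ = ln 2 / k = 0.69315 / 0.0736 ≈ 9.4178 hours.
Number of half-lives elapsed: n = 27.05/9.4178 ≈ 2.8722.
A₀ = A × 2^n = 36.79 × 2^2.8722 = 36.79 × 7.322 ≈ 269.38 ng/mL.

269 ng/mL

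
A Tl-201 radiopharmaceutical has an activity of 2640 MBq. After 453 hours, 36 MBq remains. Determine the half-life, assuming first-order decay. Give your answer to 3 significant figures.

A/A₀ = 36/2640 ≈ 0.013636.
n = log₂(73.333) ≈ 6.1964 half-lives elapsed in 453 hours.
t½ = 453/6.1964 ≈ 73.107 hours.

73.1 hours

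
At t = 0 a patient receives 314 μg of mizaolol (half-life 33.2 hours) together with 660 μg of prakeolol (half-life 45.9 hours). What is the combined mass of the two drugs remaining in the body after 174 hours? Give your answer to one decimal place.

56.0 μg

mizaolol: 314 × (1/2)^(174/33.2) = 314 × (1/2)^5.241 ≈ 8.3031 μg.
prakeolol: 660 × (1/2)^(174/45.9) = 660 × (1/2)^3.7908 ≈ 47.685 μg.
Total = 8.3031 + 47.685 ≈ 55.988 μg.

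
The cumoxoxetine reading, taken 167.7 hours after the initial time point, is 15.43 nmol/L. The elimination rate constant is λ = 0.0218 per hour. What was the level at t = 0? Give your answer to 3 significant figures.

597 nmol/L

t½ = ln 2 / λ = 0.69315 / 0.0218 ≈ 31.796 hours.
Number of half-lives elapsed: n = 167.7/31.796 ≈ 5.2743.
A₀ = A × 2^n = 15.43 × 2^5.2743 = 15.43 × 38.701 ≈ 597.15 nmol/L.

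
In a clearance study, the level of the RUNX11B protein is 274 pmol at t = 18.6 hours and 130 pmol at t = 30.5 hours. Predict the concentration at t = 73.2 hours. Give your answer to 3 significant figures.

Over Δt = 30.5 − 18.6 = 11.9 hours, the level fell by a factor of 274/130 ≈ 2.1077.
n = log₂(2.1077) ≈ 1.0757 half-lives, so t½ = 11.9/1.0757 ≈ 11.063 hours.
From t = 30.5 to t = 73.2: 130 × (1/2)^((73.2−30.5)/11.063) ≈ 8.9546 pmol.

8.95 pmol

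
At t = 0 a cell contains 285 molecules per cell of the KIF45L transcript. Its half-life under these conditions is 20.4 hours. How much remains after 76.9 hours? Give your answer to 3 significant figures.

20.9 molecules per cell

Number of half-lives: n = 76.9/20.4 ≈ 3.7696.
Remaining = 285 × (1/2)^3.7696 = 285 × 0.073322 ≈ 20.897 molecules per cell.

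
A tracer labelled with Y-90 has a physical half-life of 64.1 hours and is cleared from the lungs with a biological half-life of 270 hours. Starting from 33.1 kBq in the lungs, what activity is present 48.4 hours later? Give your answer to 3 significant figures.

17.3 kBq

1/t_eff = 1/t_phys + 1/t_biol = 1/64.1 + 1/270 = 0.019304 per hour.
t_eff = 64.1 × 270 / (64.1 + 270) ≈ 51.802 hours.
Remaining = 33.1 × (1/2)^(48.4/51.802) = 33.1 × (1/2)^0.93433 ≈ 17.321 kBq.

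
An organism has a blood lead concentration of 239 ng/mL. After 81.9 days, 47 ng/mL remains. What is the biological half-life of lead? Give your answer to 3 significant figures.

A/A₀ = 47/239 ≈ 0.19665.
n = log₂(5.0851) ≈ 2.3463 half-lives elapsed in 81.9 days.
t½ = 81.9/2.3463 ≈ 34.906 days.

34.9 days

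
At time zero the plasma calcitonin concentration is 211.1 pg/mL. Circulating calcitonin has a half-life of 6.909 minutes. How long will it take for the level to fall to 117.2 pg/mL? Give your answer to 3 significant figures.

5.87 minutes

Fraction remaining = 117.2/211.1 ≈ 0.55519.
n = log₂(211.1/117.2) = ln(1.8012)/ln 2 ≈ 0.84895 half-lives.
t = n × t½ = 0.84895 × 6.909 ≈ 5.8654 minutes.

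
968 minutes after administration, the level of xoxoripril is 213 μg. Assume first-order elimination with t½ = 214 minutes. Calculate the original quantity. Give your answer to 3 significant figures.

4900 μg

Number of half-lives elapsed: n = 968/214 ≈ 4.5234.
A₀ = A × 2^n = 213 × 2^4.5234 = 213 × 22.997 ≈ 4898.3 μg.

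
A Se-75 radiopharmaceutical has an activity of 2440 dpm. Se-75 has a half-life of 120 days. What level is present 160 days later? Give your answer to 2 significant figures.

970 dpm

Number of half-lives: n = 160/120 ≈ 1.3333.
Remaining = 2440 × (1/2)^1.3333 = 2440 × 0.39685 ≈ 968.31 dpm.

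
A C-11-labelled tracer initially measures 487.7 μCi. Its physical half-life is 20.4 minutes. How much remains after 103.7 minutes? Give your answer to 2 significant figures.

14 μCi

Number of half-lives: n = 103.7/20.4 ≈ 5.0833.
Remaining = 487.7 × (1/2)^5.0833 = 487.7 × 0.029496 ≈ 14.385 μCi.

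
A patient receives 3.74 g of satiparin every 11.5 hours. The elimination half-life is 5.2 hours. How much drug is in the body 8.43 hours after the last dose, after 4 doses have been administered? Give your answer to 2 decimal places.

The 4 doses were given 42.93, 31.43, 19.93, 8.43 hours ago.
Total = 3.74·(1/2)^(42.93/5.2) + 3.74·(1/2)^(31.43/5.2) + 3.74·(1/2)^(19.93/5.2) + 3.74·(1/2)^(8.43/5.2)
      = 0.012236 + 0.056673 + 0.26249 + 1.2158 ≈ 1.5472 g.

1.55 g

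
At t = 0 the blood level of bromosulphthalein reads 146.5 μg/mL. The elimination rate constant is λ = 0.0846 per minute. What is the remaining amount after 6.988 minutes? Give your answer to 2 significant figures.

81 μg/mL

t½ = ln 2 / λ = 0.69315 / 0.0846 ≈ 8.1932 minutes.
Number of half-lives: n = 6.988/8.1932 ≈ 0.8529.
Remaining = 146.5 × (1/2)^0.8529 = 146.5 × 0.55367 ≈ 81.113 μg/mL.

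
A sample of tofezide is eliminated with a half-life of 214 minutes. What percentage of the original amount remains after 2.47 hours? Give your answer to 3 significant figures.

2.47 hours = 148.2 minutes.
n = 148.2/214 ≈ 0.69252 half-lives.
Fraction remaining = (1/2)^0.69252 ≈ 0.61877, i.e. 61.877%.

61.9%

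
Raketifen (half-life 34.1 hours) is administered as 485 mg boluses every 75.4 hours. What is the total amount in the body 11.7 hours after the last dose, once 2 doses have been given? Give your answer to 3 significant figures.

465 mg

The 2 doses were given 87.1, 11.7 hours ago.
Total = 485·(1/2)^(87.1/34.1) + 485·(1/2)^(11.7/34.1)
      = 82.572 + 382.35 ≈ 464.92 mg.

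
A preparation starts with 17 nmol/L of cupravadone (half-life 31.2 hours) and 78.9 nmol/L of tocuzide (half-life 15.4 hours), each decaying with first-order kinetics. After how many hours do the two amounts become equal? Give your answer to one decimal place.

67.3 hours

Set 17·(1/2)^(t/31.2) = 78.9·(1/2)^(t/15.4).
Taking log₂: log₂(17/78.9) = t·(1/31.2 − 1/15.4).
log₂(0.21546) = -2.2145; 1/31.2 − 1/15.4 = -0.032884.
t = -2.2145 / -0.032884 ≈ 67.343 hours.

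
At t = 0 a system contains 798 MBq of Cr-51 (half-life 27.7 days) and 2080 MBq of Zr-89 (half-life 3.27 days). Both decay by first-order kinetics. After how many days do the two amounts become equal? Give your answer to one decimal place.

Set 798·(1/2)^(t/27.7) = 2080·(1/2)^(t/3.27).
Taking log₂: log₂(798/2080) = t·(1/27.7 − 1/3.27).
log₂(0.38365) = -1.3821; 1/27.7 − 1/3.27 = -0.26971.
t = -1.3821 / -0.26971 ≈ 5.1245 days.

5.1 days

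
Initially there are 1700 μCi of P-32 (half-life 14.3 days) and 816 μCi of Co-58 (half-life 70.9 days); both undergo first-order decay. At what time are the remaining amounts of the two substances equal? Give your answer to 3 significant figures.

19.0 days

Set 1700·(1/2)^(t/14.3) = 816·(1/2)^(t/70.9).
Taking log₂: log₂(1700/816) = t·(1/14.3 − 1/70.9).
log₂(2.0833) = 1.0589; 1/14.3 − 1/70.9 = 0.055826.
t = 1.0589 / 0.055826 ≈ 18.968 days.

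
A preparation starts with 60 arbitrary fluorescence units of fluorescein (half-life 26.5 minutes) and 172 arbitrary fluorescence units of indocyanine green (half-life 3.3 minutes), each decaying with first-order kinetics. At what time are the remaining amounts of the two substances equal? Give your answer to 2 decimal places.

Set 60·(1/2)^(t/26.5) = 172·(1/2)^(t/3.3).
Taking log₂: log₂(60/172) = t·(1/26.5 − 1/3.3).
log₂(0.34884) = -1.5194; 1/26.5 − 1/3.3 = -0.26529.
t = -1.5194 / -0.26529 ≈ 5.7271 minutes.

5.73 minutes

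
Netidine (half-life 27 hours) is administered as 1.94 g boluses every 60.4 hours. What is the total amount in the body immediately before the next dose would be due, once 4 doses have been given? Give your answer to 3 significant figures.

0.521 g

The 4 doses were given 241.6, 181.2, 120.8, 60.4 hours ago.
Total = 1.94·(1/2)^(241.6/27) + 1.94·(1/2)^(181.2/27) + 1.94·(1/2)^(120.8/27) + 1.94·(1/2)^(60.4/27)
      = 0.0039277 + 0.018516 + 0.087291 + 0.41152 ≈ 0.52125 g.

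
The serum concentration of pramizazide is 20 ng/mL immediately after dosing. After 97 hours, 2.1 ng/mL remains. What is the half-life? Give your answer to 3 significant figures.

29.8 hours

A/A₀ = 2.1/20 ≈ 0.105.
n = log₂(9.5238) ≈ 3.2515 half-lives elapsed in 97 hours.
t½ = 97/3.2515 ≈ 29.832 hours.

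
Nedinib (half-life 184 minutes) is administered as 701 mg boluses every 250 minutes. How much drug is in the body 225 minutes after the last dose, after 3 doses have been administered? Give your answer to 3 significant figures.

463 mg

The 3 doses were given 725, 475, 225 minutes ago.
Total = 701·(1/2)^(725/184) + 701·(1/2)^(475/184) + 701·(1/2)^(225/184)
      = 45.666 + 117.11 + 300.34 ≈ 463.12 mg.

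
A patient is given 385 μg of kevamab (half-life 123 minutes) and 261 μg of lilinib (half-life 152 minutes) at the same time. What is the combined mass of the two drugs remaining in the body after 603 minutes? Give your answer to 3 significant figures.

kevamab: 385 × (1/2)^(603/123) = 385 × (1/2)^4.9024 ≈ 12.873 μg.
lilinib: 261 × (1/2)^(603/152) = 261 × (1/2)^3.9671 ≈ 16.689 μg.
Total = 12.873 + 16.689 ≈ 29.562 μg.

29.6 μg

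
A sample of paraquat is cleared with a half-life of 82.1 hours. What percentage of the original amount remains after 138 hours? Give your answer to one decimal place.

n = 138/82.1 ≈ 1.6809 half-lives.
Fraction remaining = (1/2)^1.6809 ≈ 0.31189, i.e. 31.189%.

31.2%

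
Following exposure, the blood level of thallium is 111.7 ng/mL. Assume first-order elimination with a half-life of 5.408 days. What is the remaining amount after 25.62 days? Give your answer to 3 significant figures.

Number of half-lives: n = 25.62/5.408 ≈ 4.7374.
Remaining = 111.7 × (1/2)^4.7374 = 111.7 × 0.037488 ≈ 4.1874 ng/mL.

4.19 ng/mL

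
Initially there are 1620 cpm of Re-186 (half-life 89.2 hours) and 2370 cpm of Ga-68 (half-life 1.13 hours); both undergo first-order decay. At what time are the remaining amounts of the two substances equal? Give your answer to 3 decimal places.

Set 1620·(1/2)^(t/89.2) = 2370·(1/2)^(t/1.13).
Taking log₂: log₂(1620/2370) = t·(1/89.2 − 1/1.13).
log₂(0.68354) = -0.54889; 1/89.2 − 1/1.13 = -0.87374.
t = -0.54889 / -0.87374 ≈ 0.62821 hours.

0.628 hours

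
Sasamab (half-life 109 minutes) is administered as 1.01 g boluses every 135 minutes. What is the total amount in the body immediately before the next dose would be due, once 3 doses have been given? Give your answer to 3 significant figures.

The 3 doses were given 405, 270, 135 minutes ago.
Total = 1.01·(1/2)^(405/109) + 1.01·(1/2)^(270/109) + 1.01·(1/2)^(135/109)
      = 0.07688 + 0.18141 + 0.42804 ≈ 0.68633 g.

0.686 g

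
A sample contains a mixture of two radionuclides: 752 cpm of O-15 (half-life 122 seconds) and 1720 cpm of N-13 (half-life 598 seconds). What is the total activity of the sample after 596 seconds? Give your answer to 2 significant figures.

O-15: 752 × (1/2)^(596/122) = 752 × (1/2)^4.8852 ≈ 25.446 cpm.
N-13: 1720 × (1/2)^(596/598) = 1720 × (1/2)^0.99666 ≈ 862 cpm.
Total = 25.446 + 862 ≈ 887.44 cpm.

890 cpm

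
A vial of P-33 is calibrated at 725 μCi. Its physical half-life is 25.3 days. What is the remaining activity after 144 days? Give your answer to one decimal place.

Number of half-lives: n = 144/25.3 ≈ 5.6917.
Remaining = 725 × (1/2)^5.6917 = 725 × 0.019348 ≈ 14.027 μCi.

14.0 μCi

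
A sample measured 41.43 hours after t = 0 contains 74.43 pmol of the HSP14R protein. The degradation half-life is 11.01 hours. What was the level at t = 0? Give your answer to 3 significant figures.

1010 pmol

Number of half-lives elapsed: n = 41.43/11.01 ≈ 3.7629.
A₀ = A × 2^n = 74.43 × 2^3.7629 = 74.43 × 13.576 ≈ 1010.4 pmol.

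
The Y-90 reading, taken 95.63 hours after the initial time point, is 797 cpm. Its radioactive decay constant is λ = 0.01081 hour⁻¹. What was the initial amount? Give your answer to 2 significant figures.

t½ = ln 2 / λ = 0.69315 / 0.01081 ≈ 64.121 hours.
Number of half-lives elapsed: n = 95.63/64.121 ≈ 1.4914.
A₀ = A × 2^n = 797 × 2^1.4914 = 797 × 2.8116 ≈ 2240.9 cpm.

2200 cpm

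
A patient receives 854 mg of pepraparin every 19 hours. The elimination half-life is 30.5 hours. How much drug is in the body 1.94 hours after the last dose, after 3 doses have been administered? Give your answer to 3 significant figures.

1690 mg

The 3 doses were given 39.94, 20.94, 1.94 hours ago.
Total = 854·(1/2)^(39.94/30.5) + 854·(1/2)^(20.94/30.5) + 854·(1/2)^(1.94/30.5)
      = 344.55 + 530.62 + 817.17 ≈ 1692.3 mg.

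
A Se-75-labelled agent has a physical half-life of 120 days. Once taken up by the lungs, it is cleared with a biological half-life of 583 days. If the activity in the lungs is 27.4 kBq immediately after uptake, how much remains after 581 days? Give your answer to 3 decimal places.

0.479 kBq

1/t_eff = 1/t_phys + 1/t_biol = 1/120 + 1/583 = 0.010049 per day.
t_eff = 120 × 583 / (120 + 583) ≈ 99.516 days.
Remaining = 27.4 × (1/2)^(581/99.516) = 27.4 × (1/2)^5.8382 ≈ 0.47892 kBq.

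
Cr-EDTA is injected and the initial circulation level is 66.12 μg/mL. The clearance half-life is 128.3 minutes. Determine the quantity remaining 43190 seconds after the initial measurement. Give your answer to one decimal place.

Convert the elapsed time: 43190 seconds = 719.833 minutes.
Number of half-lives: n = 719.833/128.3 ≈ 5.6105.
Remaining = 66.12 × (1/2)^5.6105 = 66.12 × 0.020467 ≈ 1.3533 μg/mL.

1.4 μg/mL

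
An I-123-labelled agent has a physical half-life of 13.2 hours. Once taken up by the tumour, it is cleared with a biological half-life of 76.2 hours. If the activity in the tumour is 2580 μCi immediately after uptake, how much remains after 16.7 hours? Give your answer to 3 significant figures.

922 μCi

1/t_eff = 1/t_phys + 1/t_biol = 1/13.2 + 1/76.2 = 0.088881 per hour.
t_eff = 13.2 × 76.2 / (13.2 + 76.2) ≈ 11.251 hours.
Remaining = 2580 × (1/2)^(16.7/11.251) = 2580 × (1/2)^1.4843 ≈ 922.14 μCi.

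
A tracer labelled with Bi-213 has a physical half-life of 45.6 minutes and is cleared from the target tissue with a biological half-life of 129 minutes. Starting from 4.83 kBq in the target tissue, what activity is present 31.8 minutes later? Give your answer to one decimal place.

2.5 kBq

1/t_eff = 1/t_phys + 1/t_biol = 1/45.6 + 1/129 = 0.029682 per minute.
t_eff = 45.6 × 129 / (45.6 + 129) ≈ 33.691 minutes.
Remaining = 4.83 × (1/2)^(31.8/33.691) = 4.83 × (1/2)^0.94388 ≈ 2.5108 kBq.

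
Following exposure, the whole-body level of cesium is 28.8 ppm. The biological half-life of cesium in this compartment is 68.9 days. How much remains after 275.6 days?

1.8 ppm

Elapsed time is 4 half-lives (275.6/68.9).
Each half-life halves the amount: 28.8 × (1/2)^4 = 28.8/16 = 1.8 ppm.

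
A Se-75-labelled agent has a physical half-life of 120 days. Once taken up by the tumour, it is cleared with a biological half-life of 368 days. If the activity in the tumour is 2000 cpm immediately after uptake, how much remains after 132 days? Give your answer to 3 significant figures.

728 cpm

1/t_eff = 1/t_phys + 1/t_biol = 1/120 + 1/368 = 0.011051 per day.
t_eff = 120 × 368 / (120 + 368) ≈ 90.492 days.
Remaining = 2000 × (1/2)^(132/90.492) = 2000 × (1/2)^1.4587 ≈ 727.64 cpm.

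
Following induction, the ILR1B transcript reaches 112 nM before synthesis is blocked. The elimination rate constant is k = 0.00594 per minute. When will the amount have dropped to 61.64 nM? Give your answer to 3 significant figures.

t½ = ln 2 / k = 0.69315 / 0.00594 ≈ 116.69 minutes.
Fraction remaining = 61.64/112 ≈ 0.55036.
n = log₂(112/61.64) = ln(1.817)/ln 2 ≈ 0.86156 half-lives.
t = n × t½ = 0.86156 × 116.69 ≈ 100.54 minutes.

101 minutes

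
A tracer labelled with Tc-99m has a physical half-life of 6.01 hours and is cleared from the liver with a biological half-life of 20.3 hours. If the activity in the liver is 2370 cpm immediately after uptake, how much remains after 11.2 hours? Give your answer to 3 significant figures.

444 cpm

1/t_eff = 1/t_phys + 1/t_biol = 1/6.01 + 1/20.3 = 0.21565 per hour.
t_eff = 6.01 × 20.3 / (6.01 + 20.3) ≈ 4.6371 hours.
Remaining = 2370 × (1/2)^(11.2/4.6371) = 2370 × (1/2)^2.4153 ≈ 444.3 cpm.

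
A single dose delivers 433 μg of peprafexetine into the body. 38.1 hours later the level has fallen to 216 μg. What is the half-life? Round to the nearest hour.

A/A₀ = 216/433 ≈ 0.49885.
n = log₂(2.0046) ≈ 1.0033 half-lives elapsed in 38.1 hours.
t½ = 38.1/1.0033 ≈ 37.973 hours.

38 hours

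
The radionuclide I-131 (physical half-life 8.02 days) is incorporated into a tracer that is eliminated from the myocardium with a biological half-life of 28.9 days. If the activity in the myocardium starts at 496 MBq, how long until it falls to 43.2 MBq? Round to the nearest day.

1/t_eff = 1/t_phys + 1/t_biol = 1/8.02 + 1/28.9 = 0.15929 per day.
t_eff = 8.02 × 28.9 / (8.02 + 28.9) ≈ 6.2778 days.
n = log₂(496/43.2) ≈ 3.5212; t = 3.5212 × 6.2778 ≈ 22.106 days.

22 days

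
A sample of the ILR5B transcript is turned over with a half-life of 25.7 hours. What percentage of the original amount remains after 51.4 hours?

25%

n = 51.4/25.7 ≈ 2 half-lives.
Fraction remaining = (1/2)^2 ≈ 0.25, i.e. 25%.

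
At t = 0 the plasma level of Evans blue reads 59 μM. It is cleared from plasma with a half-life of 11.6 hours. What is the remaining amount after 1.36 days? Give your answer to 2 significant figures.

8.4 μM

Convert the elapsed time: 1.36 days = 32.64 hours.
Number of half-lives: n = 32.64/11.6 ≈ 2.8138.
Remaining = 59 × (1/2)^2.8138 = 59 × 0.14222 ≈ 8.391 μM.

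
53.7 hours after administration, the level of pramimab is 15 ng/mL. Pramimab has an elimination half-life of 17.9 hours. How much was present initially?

Number of half-lives elapsed: n = 53.7/17.9 ≈ 3.
A₀ = A × 2^n = 15 × 2^3 = 15 × 8 ≈ 120 ng/mL.

120 ng/mL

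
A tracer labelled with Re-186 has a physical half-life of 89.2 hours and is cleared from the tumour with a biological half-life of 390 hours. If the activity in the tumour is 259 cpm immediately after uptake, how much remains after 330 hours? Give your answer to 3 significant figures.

11.1 cpm

1/t_eff = 1/t_phys + 1/t_biol = 1/89.2 + 1/390 = 0.013775 per hour.
t_eff = 89.2 × 390 / (89.2 + 390) ≈ 72.596 hours.
Remaining = 259 × (1/2)^(330/72.596) = 259 × (1/2)^4.5457 ≈ 11.089 cpm.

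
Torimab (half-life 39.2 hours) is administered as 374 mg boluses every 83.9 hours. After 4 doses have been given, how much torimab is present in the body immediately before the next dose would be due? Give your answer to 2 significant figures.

The 4 doses were given 335.6, 251.7, 167.8, 83.9 hours ago.
Total = 374·(1/2)^(335.6/39.2) + 374·(1/2)^(251.7/39.2) + 374·(1/2)^(167.8/39.2) + 374·(1/2)^(83.9/39.2)
      = 0.99012 + 4.365 + 19.243 + 84.835 ≈ 109.43 mg.

110 mg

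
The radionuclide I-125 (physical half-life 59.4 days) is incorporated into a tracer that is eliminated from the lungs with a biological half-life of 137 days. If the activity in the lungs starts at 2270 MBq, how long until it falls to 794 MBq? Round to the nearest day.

63 days

1/t_eff = 1/t_phys + 1/t_biol = 1/59.4 + 1/137 = 0.024134 per day.
t_eff = 59.4 × 137 / (59.4 + 137) ≈ 41.435 days.
n = log₂(2270/794) ≈ 1.5155; t = 1.5155 × 41.435 ≈ 62.794 days.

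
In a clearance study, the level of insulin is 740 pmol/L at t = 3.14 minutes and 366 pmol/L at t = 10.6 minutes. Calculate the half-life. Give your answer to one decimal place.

Over Δt = 10.6 − 3.14 = 7.46 minutes, the level fell by a factor of 740/366 ≈ 2.0219.
n = log₂(2.0219) ≈ 1.0157 half-lives, so t½ = 7.46/1.0157 ≈ 7.3448 minutes.

7.3 minutes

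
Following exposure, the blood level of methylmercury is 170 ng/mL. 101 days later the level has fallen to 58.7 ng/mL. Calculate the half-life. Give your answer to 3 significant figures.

A/A₀ = 58.7/170 ≈ 0.34529.
n = log₂(2.8961) ≈ 1.5341 half-lives elapsed in 101 days.
t½ = 101/1.5341 ≈ 65.837 days.

65.8 days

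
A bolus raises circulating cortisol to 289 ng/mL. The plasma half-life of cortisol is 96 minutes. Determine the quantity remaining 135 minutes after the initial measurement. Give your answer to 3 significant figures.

Number of half-lives: n = 135/96 ≈ 1.4062.
Remaining = 289 × (1/2)^1.4062 = 289 × 0.37729 ≈ 109.04 ng/mL.

109 ng/mL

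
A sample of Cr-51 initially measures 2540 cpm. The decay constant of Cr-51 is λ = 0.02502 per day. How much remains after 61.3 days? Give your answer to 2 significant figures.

550 cpm

t½ = ln 2 / λ = 0.69315 / 0.02502 ≈ 27.704 days.
Number of half-lives: n = 61.3/27.704 ≈ 2.2127.
Remaining = 2540 × (1/2)^2.2127 = 2540 × 0.21573 ≈ 547.96 cpm.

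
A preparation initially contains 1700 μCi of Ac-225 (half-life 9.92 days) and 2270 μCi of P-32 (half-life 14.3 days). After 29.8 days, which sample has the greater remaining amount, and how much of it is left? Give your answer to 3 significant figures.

P-32, 535 μCi

Ac-225: 1700 × (1/2)^3.004 ≈ 211.91 μCi.
P-32: 2270 × (1/2)^2.0839 ≈ 535.43 μCi.
P-32 has more remaining, at ≈ 535.43 μCi.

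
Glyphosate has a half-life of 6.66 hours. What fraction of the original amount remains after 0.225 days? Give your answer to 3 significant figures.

0.225 days = 5.4 hours.
n = 5.4/6.66 ≈ 0.81081 half-lives.
Fraction remaining = (1/2)^0.81081 ≈ 0.57006.

0.570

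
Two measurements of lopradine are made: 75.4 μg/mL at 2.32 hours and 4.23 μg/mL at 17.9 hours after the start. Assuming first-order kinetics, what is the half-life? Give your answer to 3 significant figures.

3.75 hours

Over Δt = 17.9 − 2.32 = 15.58 hours, the level fell by a factor of 75.4/4.23 ≈ 17.825.
n = log₂(17.825) ≈ 4.1558 half-lives, so t½ = 15.58/4.1558 ≈ 3.7489 hours.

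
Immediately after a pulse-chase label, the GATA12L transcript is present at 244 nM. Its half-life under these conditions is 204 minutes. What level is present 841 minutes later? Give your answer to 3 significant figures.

Number of half-lives: n = 841/204 ≈ 4.1225.
Remaining = 244 × (1/2)^4.1225 = 244 × 0.05741 ≈ 14.008 nM.

14.0 nM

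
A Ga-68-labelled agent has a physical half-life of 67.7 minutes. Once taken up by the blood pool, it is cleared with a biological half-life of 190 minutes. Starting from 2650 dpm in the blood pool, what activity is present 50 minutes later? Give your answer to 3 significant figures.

1/t_eff = 1/t_phys + 1/t_biol = 1/67.7 + 1/190 = 0.020034 per minute.
t_eff = 67.7 × 190 / (67.7 + 190) ≈ 49.915 minutes.
Remaining = 2650 × (1/2)^(50/49.915) = 2650 × (1/2)^1.0017 ≈ 1323.4 dpm.

1320 dpm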